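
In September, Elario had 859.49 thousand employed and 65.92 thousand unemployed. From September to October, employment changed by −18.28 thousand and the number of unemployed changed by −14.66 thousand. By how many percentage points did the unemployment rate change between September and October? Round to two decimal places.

The unemployment rate changed by −1.38 percentage points.

September: labor force = 859.49 + 65.92 = 925.41; u = 65.92/925.41 = 7.12%.
October: labor force = 841.21 + 51.26 = 892.47; u = 51.26/892.47 = 5.74%.
Change = 5.74% − 7.12% = −1.38 pp.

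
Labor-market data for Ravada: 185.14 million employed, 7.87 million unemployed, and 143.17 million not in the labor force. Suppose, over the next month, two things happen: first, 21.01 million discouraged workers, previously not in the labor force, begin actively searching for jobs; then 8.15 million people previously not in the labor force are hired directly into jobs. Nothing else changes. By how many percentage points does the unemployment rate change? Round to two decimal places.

The unemployment rate changes by +8.92 percentage points.

Initially, labor force = 185.14 + 7.87 = 193.01 million, so u = 7.87/193.01 = 4.08%.
After the first change, unemployed and labor force both rise by 21.01 → E = 185.14, U = 28.88, labor force = 214.02 million.
After the second change, employed and labor force both rise by 8.15; unemployed unchanged → E = 193.29, U = 28.88, labor force = 222.17 million.
New unemployment rate = 28.88 / 222.17 = 13.00%.
Change = 13.00% − 4.08% = +8.92 percentage points.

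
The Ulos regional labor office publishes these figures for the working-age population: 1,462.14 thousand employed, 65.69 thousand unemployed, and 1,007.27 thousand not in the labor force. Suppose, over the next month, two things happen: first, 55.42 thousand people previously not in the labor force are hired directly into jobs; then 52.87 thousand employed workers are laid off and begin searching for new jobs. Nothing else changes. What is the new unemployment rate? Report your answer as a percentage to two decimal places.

New unemployment rate ≈ 7.49%.

Initially, labor force = 1,462.14 + 65.69 = 1,527.83 thousand, so u = 65.69/1,527.83 = 4.30%.
After the first change, employed and labor force both rise by 55.42; unemployed unchanged → E = 1,517.56, U = 65.69, labor force = 1,583.25 thousand.
After the second change, employed falls and unemployed rises by 52.87; labor force unchanged → E = 1,464.69, U = 118.56, labor force = 1,583.25 thousand.
New unemployment rate = 118.56 / 1,583.25 = 7.49%.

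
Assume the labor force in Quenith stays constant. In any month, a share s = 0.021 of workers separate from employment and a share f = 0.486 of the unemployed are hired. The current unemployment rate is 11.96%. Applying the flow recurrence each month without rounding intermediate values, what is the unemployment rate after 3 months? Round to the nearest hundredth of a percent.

Unemployment rate after three months ≈ 5.08%.

With a fixed labor force, u_{t+1} = u_t + s·(1−u_t) − f·u_t = u_t·(1−s−f) + s.
Here 1−s−f = 0.493 and s = 0.021.
u_1 = 0.119600 × 0.493 + 0.021 = 0.079963.
u_2 = 0.079963 × 0.493 + 0.021 = 0.060422.
u_3 = 0.060422 × 0.493 + 0.021 = 0.050788.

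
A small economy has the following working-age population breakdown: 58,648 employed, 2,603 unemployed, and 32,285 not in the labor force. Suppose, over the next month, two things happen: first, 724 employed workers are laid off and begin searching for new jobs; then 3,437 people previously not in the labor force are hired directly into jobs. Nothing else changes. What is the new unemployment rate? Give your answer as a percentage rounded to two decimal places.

New unemployment rate ≈ 5.14%.

Initially, labor force = 58,648 + 2,603 = 61,251, so u = 2,603/61,251 = 4.25%.
After the first change, employed falls and unemployed rises by 724; labor force unchanged → E = 57,924, U = 3,327, labor force = 61,251.
After the second change, employed and labor force both rise by 3,437; unemployed unchanged → E = 61,361, U = 3,327, labor force = 64,688.
New unemployment rate = 3,327 / 64,688 = 5.14%.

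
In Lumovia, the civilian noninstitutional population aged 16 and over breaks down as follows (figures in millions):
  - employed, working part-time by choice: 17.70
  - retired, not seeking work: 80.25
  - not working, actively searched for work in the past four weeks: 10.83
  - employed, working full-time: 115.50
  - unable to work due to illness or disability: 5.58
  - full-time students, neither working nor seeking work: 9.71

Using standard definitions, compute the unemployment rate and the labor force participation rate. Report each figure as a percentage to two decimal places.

Employed = 17.70 + 115.50 = 133.20 million.
Unemployed = 10.83 million.
Labor force = 133.20 + 10.83 = 144.03 million.
Not in labor force = 80.25 + 5.58 + 9.71 = 95.54 million (those not working and not actively searching are outside the labor force).
Civilian working-age population = 144.03 + 95.54 = 239.57 million.
Unemployment rate = 10.83 / 144.03 = 7.52%.
Labor force participation rate = 144.03 / 239.57 = 60.12%.

Unemployment rate ≈ 7.52%; labor force participation rate ≈ 60.12%.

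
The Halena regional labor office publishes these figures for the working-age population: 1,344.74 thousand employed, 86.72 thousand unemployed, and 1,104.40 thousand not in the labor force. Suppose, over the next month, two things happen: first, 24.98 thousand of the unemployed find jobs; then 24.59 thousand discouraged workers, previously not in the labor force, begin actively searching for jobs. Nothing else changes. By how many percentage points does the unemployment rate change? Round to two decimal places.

The unemployment rate changes by −0.13 percentage points.

Initially, labor force = 1,344.74 + 86.72 = 1,431.46 thousand, so u = 86.72/1,431.46 = 6.06%.
After the first change, unemployed falls and employed rises by 24.98; labor force unchanged → E = 1,369.72, U = 61.74, labor force = 1,431.46 thousand.
After the second change, unemployed and labor force both rise by 24.59 → E = 1,369.72, U = 86.33, labor force = 1,456.05 thousand.
New unemployment rate = 86.33 / 1,456.05 = 5.93%.
Change = 5.93% − 6.06% = −0.13 percentage points.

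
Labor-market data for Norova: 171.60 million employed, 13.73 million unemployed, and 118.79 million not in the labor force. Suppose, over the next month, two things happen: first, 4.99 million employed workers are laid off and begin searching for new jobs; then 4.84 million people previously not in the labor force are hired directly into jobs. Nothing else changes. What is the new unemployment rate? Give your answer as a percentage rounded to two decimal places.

New unemployment rate ≈ 9.84%.

Initially, labor force = 171.60 + 13.73 = 185.33 million, so u = 13.73/185.33 = 7.41%.
After the first change, employed falls and unemployed rises by 4.99; labor force unchanged → E = 166.61, U = 18.72, labor force = 185.33 million.
After the second change, employed and labor force both rise by 4.84; unemployed unchanged → E = 171.45, U = 18.72, labor force = 190.17 million.
New unemployment rate = 18.72 / 190.17 = 9.84%.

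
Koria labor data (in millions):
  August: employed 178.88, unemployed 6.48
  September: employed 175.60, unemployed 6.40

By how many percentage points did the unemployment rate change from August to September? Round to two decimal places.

August: labor force = 178.88 + 6.48 = 185.36; u = 6.48/185.36 = 3.50%.
September: labor force = 175.60 + 6.40 = 182.00; u = 6.40/182.00 = 3.52%.
Change = 3.52% − 3.50% = +0.02 pp.

The unemployment rate changed by +0.02 percentage points.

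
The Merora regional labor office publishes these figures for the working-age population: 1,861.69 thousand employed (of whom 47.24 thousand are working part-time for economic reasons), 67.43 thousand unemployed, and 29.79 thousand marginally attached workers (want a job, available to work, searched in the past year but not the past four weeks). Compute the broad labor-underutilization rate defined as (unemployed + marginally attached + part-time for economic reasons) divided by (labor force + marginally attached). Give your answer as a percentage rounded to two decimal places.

Broad underutilization rate ≈ 7.37%.

Labor force = 1,861.69 + 67.43 = 1,929.12 thousand.
Numerator = 67.43 + 29.79 + 47.24 = 144.46 thousand.
Denominator = 1,929.12 + 29.79 = 1,958.91 thousand.
Broad rate = 144.46 / 1,958.91 = 7.37%.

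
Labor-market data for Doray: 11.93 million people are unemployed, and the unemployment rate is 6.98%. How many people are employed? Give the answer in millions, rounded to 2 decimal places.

Labor force = U / u = 11.93 / 0.0698 ≈ 170.92 million.
Employed = labor force − unemployed = 170.92 − 11.93 = 158.99 million.

About 158.99 million are employed.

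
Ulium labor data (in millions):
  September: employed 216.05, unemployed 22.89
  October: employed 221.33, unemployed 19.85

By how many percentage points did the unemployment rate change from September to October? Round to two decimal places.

The unemployment rate changed by −1.35 percentage points.

September: labor force = 216.05 + 22.89 = 238.94; u = 22.89/238.94 = 9.58%.
October: labor force = 221.33 + 19.85 = 241.18; u = 19.85/241.18 = 8.23%.
Change = 8.23% − 9.58% = −1.35 pp.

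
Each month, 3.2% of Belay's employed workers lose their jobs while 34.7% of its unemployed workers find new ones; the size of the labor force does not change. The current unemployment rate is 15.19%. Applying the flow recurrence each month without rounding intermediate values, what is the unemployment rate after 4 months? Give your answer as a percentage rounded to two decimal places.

With a fixed labor force, u_{t+1} = u_t + s·(1−u_t) − f·u_t = u_t·(1−s−f) + s.
Here 1−s−f = 0.621 and s = 0.032.
u_1 = 0.151900 × 0.621 + 0.032 = 0.126330.
u_2 = 0.126330 × 0.621 + 0.032 = 0.110451.
u_3 = 0.110451 × 0.621 + 0.032 = 0.100590.
u_4 = 0.100590 × 0.621 + 0.032 = 0.094466.

Unemployment rate after four months ≈ 9.45%.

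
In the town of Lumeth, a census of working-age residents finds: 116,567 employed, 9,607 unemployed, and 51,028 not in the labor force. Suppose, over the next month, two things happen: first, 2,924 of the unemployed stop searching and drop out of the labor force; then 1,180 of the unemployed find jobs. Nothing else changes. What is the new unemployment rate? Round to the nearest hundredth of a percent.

New unemployment rate ≈ 4.46%.

Initially, labor force = 116,567 + 9,607 = 126,174, so u = 9,607/126,174 = 7.61%.
After the first change, unemployed and labor force both fall by 2,924 → E = 116,567, U = 6,683, labor force = 123,250.
After the second change, unemployed falls and employed rises by 1,180; labor force unchanged → E = 117,747, U = 5,503, labor force = 123,250.
New unemployment rate = 5,503 / 123,250 = 4.46%.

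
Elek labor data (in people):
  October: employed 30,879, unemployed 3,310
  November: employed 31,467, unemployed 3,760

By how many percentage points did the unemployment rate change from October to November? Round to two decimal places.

The unemployment rate changed by +0.99 percentage points.

October: labor force = 30,879 + 3,310 = 34,189; u = 3,310/34,189 = 9.68%.
November: labor force = 31,467 + 3,760 = 35,227; u = 3,760/35,227 = 10.67%.
Change = 10.67% − 9.68% = +0.99 pp.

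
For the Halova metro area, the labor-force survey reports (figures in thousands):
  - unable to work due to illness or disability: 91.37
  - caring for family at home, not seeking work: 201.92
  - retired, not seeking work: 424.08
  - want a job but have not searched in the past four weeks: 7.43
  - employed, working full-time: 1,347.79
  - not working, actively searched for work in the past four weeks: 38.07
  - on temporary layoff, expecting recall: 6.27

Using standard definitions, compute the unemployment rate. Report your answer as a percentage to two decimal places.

Unemployment rate ≈ 3.19%.

Employed = 1,347.79 thousand.
Unemployed = 38.07 + 6.27 = 44.34 thousand (jobless and actively searching, or on temporary layoff).
Labor force = 1,347.79 + 44.34 = 1,392.13 thousand.
Unemployment rate = 44.34 / 1,392.13 = 3.19%.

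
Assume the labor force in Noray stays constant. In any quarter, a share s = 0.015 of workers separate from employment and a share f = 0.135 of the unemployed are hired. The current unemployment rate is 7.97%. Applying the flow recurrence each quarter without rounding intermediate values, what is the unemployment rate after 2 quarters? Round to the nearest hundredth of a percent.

With a fixed labor force, u_{t+1} = u_t + s·(1−u_t) − f·u_t = u_t·(1−s−f) + s.
Here 1−s−f = 0.850 and s = 0.015.
u_1 = 0.079700 × 0.850 + 0.015 = 0.082745.
u_2 = 0.082745 × 0.850 + 0.015 = 0.085333.

Unemployment rate after two quarters ≈ 8.53%.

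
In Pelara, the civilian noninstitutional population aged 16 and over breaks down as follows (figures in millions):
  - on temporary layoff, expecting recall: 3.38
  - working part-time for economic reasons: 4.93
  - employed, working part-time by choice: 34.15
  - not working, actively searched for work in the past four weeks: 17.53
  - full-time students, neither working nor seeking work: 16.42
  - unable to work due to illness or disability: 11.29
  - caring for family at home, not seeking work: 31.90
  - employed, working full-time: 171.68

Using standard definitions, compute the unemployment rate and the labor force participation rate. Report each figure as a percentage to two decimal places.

Unemployment rate ≈ 9.03%; labor force participation rate ≈ 79.54%.

Employed = 4.93 + 34.15 + 171.68 = 210.76 million (anyone who worked, including part-time for economic reasons, counts as employed).
Unemployed = 3.38 + 17.53 = 20.91 million (jobless and actively searching, or on temporary layoff).
Labor force = 210.76 + 20.91 = 231.67 million.
Not in labor force = 16.42 + 11.29 + 31.90 = 59.61 million (those not working and not actively searching are outside the labor force).
Civilian working-age population = 231.67 + 59.61 = 291.28 million.
Unemployment rate = 20.91 / 231.67 = 9.03%.
Labor force participation rate = 231.67 / 291.28 = 79.54%.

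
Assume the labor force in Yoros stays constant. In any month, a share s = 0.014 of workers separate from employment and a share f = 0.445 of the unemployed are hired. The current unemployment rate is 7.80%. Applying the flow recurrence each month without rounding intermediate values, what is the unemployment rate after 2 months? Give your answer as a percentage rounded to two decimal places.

Unemployment rate after two months ≈ 4.44%.

With a fixed labor force, u_{t+1} = u_t + s·(1−u_t) − f·u_t = u_t·(1−s−f) + s.
Here 1−s−f = 0.541 and s = 0.014.
u_1 = 0.078000 × 0.541 + 0.014 = 0.056198.
u_2 = 0.056198 × 0.541 + 0.014 = 0.044403.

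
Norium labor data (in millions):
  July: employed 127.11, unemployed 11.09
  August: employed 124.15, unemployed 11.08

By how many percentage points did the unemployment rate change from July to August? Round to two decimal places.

The unemployment rate changed by +0.17 percentage points.

July: labor force = 127.11 + 11.09 = 138.20; u = 11.09/138.20 = 8.02%.
August: labor force = 124.15 + 11.08 = 135.23; u = 11.08/135.23 = 8.19%.
Change = 8.19% − 8.02% = +0.17 pp.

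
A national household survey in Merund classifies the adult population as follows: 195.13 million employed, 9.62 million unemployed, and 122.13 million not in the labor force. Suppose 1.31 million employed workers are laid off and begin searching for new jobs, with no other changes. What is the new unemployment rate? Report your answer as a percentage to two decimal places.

New unemployment rate ≈ 5.34%.

Initially, labor force = 195.13 + 9.62 = 204.75 million, so u = 9.62/204.75 = 4.70%.
After the change, employed falls and unemployed rises by 1.31; labor force unchanged → E = 193.82, U = 10.93, labor force = 204.75 million.
New unemployment rate = 10.93 / 204.75 = 5.34%.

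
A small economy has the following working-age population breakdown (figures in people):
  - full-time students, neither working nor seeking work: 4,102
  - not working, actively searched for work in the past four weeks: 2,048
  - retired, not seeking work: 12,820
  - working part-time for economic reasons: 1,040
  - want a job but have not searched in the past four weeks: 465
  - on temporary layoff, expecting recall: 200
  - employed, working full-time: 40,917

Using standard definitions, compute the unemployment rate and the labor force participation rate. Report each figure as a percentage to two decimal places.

Employed = 1,040 + 40,917 = 41,957 (anyone who worked, including part-time for economic reasons, counts as employed).
Unemployed = 2,048 + 200 = 2,248 (jobless and actively searching, or on temporary layoff).
Labor force = 41,957 + 2,248 = 44,205.
Not in labor force = 4,102 + 12,820 + 465 = 17,387 (those not working and not actively searching are outside the labor force — including those who want a job but have given up searching).
Civilian working-age population = 44,205 + 17,387 = 61,592.
Unemployment rate = 2,248 / 44,205 = 5.09%.
Labor force participation rate = 44,205 / 61,592 = 71.77%.

Unemployment rate ≈ 5.09%; labor force participation rate ≈ 71.77%.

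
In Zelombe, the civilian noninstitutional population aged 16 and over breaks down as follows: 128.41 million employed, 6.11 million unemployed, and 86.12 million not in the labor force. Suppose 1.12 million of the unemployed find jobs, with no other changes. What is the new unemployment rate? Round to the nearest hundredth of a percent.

Initially, labor force = 128.41 + 6.11 = 134.52 million, so u = 6.11/134.52 = 4.54%.
After the change, unemployed falls and employed rises by 1.12; labor force unchanged → E = 129.53, U = 4.99, labor force = 134.52 million.
New unemployment rate = 4.99 / 134.52 = 3.71%.

New unemployment rate ≈ 3.71%.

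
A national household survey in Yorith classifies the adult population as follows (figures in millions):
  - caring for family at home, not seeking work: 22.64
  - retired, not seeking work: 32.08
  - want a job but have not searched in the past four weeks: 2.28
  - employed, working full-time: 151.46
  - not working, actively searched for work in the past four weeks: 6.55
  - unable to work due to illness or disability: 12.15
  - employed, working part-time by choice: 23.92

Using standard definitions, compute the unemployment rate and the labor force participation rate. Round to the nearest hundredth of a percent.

Employed = 151.46 + 23.92 = 175.38 million.
Unemployed = 6.55 million.
Labor force = 175.38 + 6.55 = 181.93 million.
Not in labor force = 22.64 + 32.08 + 2.28 + 12.15 = 69.15 million (those not working and not actively searching are outside the labor force — including those who want a job but have given up searching).
Civilian working-age population = 181.93 + 69.15 = 251.08 million.
Unemployment rate = 6.55 / 181.93 = 3.60%.
Labor force participation rate = 181.93 / 251.08 = 72.46%.

Unemployment rate ≈ 3.60%; labor force participation rate ≈ 72.46%.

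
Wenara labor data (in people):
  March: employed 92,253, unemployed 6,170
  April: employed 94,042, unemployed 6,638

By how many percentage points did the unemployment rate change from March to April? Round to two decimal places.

March: labor force = 92,253 + 6,170 = 98,423; u = 6,170/98,423 = 6.27%.
April: labor force = 94,042 + 6,638 = 100,680; u = 6,638/100,680 = 6.59%.
Change = 6.59% − 6.27% = +0.32 pp.

The unemployment rate changed by +0.32 percentage points.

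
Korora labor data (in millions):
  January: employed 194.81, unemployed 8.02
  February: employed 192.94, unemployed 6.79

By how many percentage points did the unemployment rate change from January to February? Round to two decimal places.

The unemployment rate changed by −0.55 percentage points.

January: labor force = 194.81 + 8.02 = 202.83; u = 8.02/202.83 = 3.95%.
February: labor force = 192.94 + 6.79 = 199.73; u = 6.79/199.73 = 3.40%.
Change = 3.40% − 3.95% = −0.55 pp.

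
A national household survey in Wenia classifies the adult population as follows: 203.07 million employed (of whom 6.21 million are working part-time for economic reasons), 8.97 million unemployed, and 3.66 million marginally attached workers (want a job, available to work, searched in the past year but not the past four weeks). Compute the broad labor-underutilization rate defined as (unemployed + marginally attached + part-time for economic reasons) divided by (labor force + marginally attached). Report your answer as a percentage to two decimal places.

Broad underutilization rate ≈ 8.73%.

Labor force = 203.07 + 8.97 = 212.04 million.
Numerator = 8.97 + 3.66 + 6.21 = 18.84 million.
Denominator = 212.04 + 3.66 = 215.70 million.
Broad rate = 18.84 / 215.70 = 8.73%.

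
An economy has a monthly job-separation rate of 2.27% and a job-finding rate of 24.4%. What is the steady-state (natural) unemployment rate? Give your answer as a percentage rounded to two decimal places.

Steady-state unemployment rate ≈ 8.51%.

At steady state the flows balance: s·E = f·U, so U/(E+U) = s/(s+f).
u* = 2.27 / (2.27 + 24.4) = 2.27 / 26.67 = 8.51%.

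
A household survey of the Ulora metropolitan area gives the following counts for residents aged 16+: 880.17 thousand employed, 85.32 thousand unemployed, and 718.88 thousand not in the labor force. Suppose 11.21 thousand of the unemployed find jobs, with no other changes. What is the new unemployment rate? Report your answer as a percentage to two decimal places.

New unemployment rate ≈ 7.68%.

Initially, labor force = 880.17 + 85.32 = 965.49 thousand, so u = 85.32/965.49 = 8.84%.
After the change, unemployed falls and employed rises by 11.21; labor force unchanged → E = 891.38, U = 74.11, labor force = 965.49 thousand.
New unemployment rate = 74.11 / 965.49 = 7.68%.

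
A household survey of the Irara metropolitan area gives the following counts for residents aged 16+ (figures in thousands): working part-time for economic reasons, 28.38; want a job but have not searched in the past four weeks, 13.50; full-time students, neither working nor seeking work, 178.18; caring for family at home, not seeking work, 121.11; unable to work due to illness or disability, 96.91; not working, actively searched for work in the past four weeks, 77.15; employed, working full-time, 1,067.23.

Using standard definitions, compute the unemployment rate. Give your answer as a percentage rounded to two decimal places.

Unemployment rate ≈ 6.58%.

Employed = 28.38 + 1,067.23 = 1,095.61 thousand (anyone who worked, including part-time for economic reasons, counts as employed).
Unemployed = 77.15 thousand.
Labor force = 1,095.61 + 77.15 = 1,172.76 thousand.
Unemployment rate = 77.15 / 1,172.76 = 6.58%.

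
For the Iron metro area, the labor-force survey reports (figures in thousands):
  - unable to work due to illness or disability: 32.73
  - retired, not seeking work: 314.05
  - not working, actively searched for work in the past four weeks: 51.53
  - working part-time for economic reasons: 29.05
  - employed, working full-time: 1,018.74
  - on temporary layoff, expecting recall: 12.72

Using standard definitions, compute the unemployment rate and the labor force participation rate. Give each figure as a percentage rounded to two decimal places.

Unemployment rate ≈ 5.78%; labor force participation rate ≈ 76.23%.

Employed = 29.05 + 1,018.74 = 1,047.79 thousand (anyone who worked, including part-time for economic reasons, counts as employed).
Unemployed = 51.53 + 12.72 = 64.25 thousand (jobless and actively searching, or on temporary layoff).
Labor force = 1,047.79 + 64.25 = 1,112.04 thousand.
Not in labor force = 32.73 + 314.05 = 346.78 thousand (those not working and not actively searching are outside the labor force).
Civilian working-age population = 1,112.04 + 346.78 = 1,458.82 thousand.
Unemployment rate = 64.25 / 1,112.04 = 5.78%.
Labor force participation rate = 1,112.04 / 1,458.82 = 76.23%.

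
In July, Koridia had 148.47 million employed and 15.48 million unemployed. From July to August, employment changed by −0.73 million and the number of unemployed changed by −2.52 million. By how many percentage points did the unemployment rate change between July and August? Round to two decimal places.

July: labor force = 148.47 + 15.48 = 163.95; u = 15.48/163.95 = 9.44%.
August: labor force = 147.74 + 12.96 = 160.70; u = 12.96/160.70 = 8.06%.
Change = 8.06% − 9.44% = −1.38 pp.

The unemployment rate changed by −1.38 percentage points.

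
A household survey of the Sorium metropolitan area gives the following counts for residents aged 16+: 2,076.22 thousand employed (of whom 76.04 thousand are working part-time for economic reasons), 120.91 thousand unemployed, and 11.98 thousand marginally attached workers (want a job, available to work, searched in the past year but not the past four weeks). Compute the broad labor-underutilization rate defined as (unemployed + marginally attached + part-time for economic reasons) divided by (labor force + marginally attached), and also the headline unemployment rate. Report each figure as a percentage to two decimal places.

Labor force = 2,076.22 + 120.91 = 2,197.13 thousand.
Numerator = 120.91 + 11.98 + 76.04 = 208.93 thousand.
Denominator = 2,197.13 + 11.98 = 2,209.11 thousand.
Broad rate = 208.93 / 2,209.11 = 9.46%.
Headline unemployment rate = 120.91 / 2,197.13 = 5.50%.

Broad underutilization rate ≈ 9.46%; headline unemployment rate ≈ 5.50%.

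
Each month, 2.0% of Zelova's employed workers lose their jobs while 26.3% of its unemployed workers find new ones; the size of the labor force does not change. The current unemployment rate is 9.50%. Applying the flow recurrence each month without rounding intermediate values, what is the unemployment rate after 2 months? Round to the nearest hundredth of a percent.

With a fixed labor force, u_{t+1} = u_t + s·(1−u_t) − f·u_t = u_t·(1−s−f) + s.
Here 1−s−f = 0.717 and s = 0.020.
u_1 = 0.095000 × 0.717 + 0.020 = 0.088115.
u_2 = 0.088115 × 0.717 + 0.020 = 0.083178.

Unemployment rate after two months ≈ 8.32%.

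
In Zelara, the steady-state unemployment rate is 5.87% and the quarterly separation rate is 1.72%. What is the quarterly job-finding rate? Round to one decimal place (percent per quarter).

From u* = s/(s+f): f = s·(1−u)/u.
f = 1.72 × (1 − 0.0587) / 0.0587 = 1.6190 / 0.0587 ≈ 27.6% per quarter.

Job-finding rate ≈ 27.6% per quarter.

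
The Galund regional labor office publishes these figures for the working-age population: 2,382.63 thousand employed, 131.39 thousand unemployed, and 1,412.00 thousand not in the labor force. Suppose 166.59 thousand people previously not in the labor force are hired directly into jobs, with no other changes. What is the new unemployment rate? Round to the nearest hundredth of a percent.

New unemployment rate ≈ 4.90%.

Initially, labor force = 2,382.63 + 131.39 = 2,514.02 thousand, so u = 131.39/2,514.02 = 5.23%.
After the change, employed and labor force both rise by 166.59; unemployed unchanged → E = 2,549.22, U = 131.39, labor force = 2,680.61 thousand.
New unemployment rate = 131.39 / 2,680.61 = 4.90%.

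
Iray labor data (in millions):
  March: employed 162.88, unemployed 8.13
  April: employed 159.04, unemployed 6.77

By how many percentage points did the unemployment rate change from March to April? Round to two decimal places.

The unemployment rate changed by −0.67 percentage points.

March: labor force = 162.88 + 8.13 = 171.01; u = 8.13/171.01 = 4.75%.
April: labor force = 159.04 + 6.77 = 165.81; u = 6.77/165.81 = 4.08%.
Change = 4.08% − 4.75% = −0.67 pp.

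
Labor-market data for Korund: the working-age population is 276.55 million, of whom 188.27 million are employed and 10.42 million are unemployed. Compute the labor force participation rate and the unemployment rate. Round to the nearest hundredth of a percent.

Labor force = employed + unemployed = 188.27 + 10.42 = 198.69 million.
Unemployment rate = 10.42 / 198.69 = 5.24%.
Labor force participation rate = 198.69 / 276.55 = 71.85%.

Labor force participation rate ≈ 71.85%; unemployment rate ≈ 5.24%.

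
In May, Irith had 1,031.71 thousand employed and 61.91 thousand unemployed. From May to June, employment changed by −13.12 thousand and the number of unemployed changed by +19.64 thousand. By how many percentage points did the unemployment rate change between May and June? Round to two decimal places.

The unemployment rate changed by +1.75 percentage points.

May: labor force = 1,031.71 + 61.91 = 1,093.62; u = 61.91/1,093.62 = 5.66%.
June: labor force = 1,018.59 + 81.55 = 1,100.14; u = 81.55/1,100.14 = 7.41%.
Change = 7.41% − 5.66% = +1.75 pp.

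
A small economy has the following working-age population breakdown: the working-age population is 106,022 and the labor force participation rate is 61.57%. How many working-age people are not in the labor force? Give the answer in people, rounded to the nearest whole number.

Share not in the labor force = 1 − 0.6157 = 0.3843.
Not in labor force = 0.3843 × 106,022 ≈ 40,744.

About 40,744 are not in the labor force.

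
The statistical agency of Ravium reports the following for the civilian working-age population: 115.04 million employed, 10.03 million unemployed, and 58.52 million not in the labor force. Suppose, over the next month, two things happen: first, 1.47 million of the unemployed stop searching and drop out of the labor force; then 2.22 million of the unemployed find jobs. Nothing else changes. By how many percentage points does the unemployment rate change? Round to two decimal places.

Initially, labor force = 115.04 + 10.03 = 125.07 million, so u = 10.03/125.07 = 8.02%.
After the first change, unemployed and labor force both fall by 1.47 → E = 115.04, U = 8.56, labor force = 123.60 million.
After the second change, unemployed falls and employed rises by 2.22; labor force unchanged → E = 117.26, U = 6.34, labor force = 123.60 million.
New unemployment rate = 6.34 / 123.60 = 5.13%.
Change = 5.13% − 8.02% = −2.89 percentage points.

The unemployment rate changes by −2.89 percentage points.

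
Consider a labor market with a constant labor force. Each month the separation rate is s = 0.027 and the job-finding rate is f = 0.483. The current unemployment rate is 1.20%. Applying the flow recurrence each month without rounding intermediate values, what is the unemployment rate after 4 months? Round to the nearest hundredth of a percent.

With a fixed labor force, u_{t+1} = u_t + s·(1−u_t) − f·u_t = u_t·(1−s−f) + s.
Here 1−s−f = 0.490 and s = 0.027.
u_1 = 0.012000 × 0.490 + 0.027 = 0.032880.
u_2 = 0.032880 × 0.490 + 0.027 = 0.043111.
u_3 = 0.043111 × 0.490 + 0.027 = 0.048124.
u_4 = 0.048124 × 0.490 + 0.027 = 0.050581.

Unemployment rate after four months ≈ 5.06%.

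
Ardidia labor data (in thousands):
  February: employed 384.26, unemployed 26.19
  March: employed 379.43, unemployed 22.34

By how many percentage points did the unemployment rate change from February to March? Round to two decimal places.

The unemployment rate changed by −0.82 percentage points.

February: labor force = 384.26 + 26.19 = 410.45; u = 26.19/410.45 = 6.38%.
March: labor force = 379.43 + 22.34 = 401.77; u = 22.34/401.77 = 5.56%.
Change = 5.56% − 6.38% = −0.82 pp.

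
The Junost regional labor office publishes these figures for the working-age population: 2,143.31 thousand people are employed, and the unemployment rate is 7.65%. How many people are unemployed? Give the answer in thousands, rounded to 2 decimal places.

About 177.55 thousand are unemployed.

Let U be the number unemployed. The labor force is E + U, and U/(E+U) = 0.0765.
So U = 0.0765 × 2,143.31 / (1 − 0.0765) = 163.9632 / 0.9235 ≈ 177.55 thousand.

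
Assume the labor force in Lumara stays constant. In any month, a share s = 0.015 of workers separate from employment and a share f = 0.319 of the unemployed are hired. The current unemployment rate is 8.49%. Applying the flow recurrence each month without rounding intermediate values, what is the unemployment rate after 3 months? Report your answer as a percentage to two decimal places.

Unemployment rate after three months ≈ 5.67%.

With a fixed labor force, u_{t+1} = u_t + s·(1−u_t) − f·u_t = u_t·(1−s−f) + s.
Here 1−s−f = 0.666 and s = 0.015.
u_1 = 0.084900 × 0.666 + 0.015 = 0.071543.
u_2 = 0.071543 × 0.666 + 0.015 = 0.062648.
u_3 = 0.062648 × 0.666 + 0.015 = 0.056724.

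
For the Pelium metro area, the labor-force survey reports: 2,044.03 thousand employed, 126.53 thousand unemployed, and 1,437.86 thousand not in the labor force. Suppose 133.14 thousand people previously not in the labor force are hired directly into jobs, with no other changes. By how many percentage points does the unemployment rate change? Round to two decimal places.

Initially, labor force = 2,044.03 + 126.53 = 2,170.56 thousand, so u = 126.53/2,170.56 = 5.83%.
After the change, employed and labor force both rise by 133.14; unemployed unchanged → E = 2,177.17, U = 126.53, labor force = 2,303.70 thousand.
New unemployment rate = 126.53 / 2,303.70 = 5.49%.
Change = 5.49% − 5.83% = −0.34 percentage points.

The unemployment rate changes by −0.34 percentage points.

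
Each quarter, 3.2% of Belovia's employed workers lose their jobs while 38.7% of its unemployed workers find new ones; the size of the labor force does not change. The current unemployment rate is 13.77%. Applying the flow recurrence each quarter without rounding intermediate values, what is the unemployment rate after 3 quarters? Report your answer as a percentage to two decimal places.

Unemployment rate after three quarters ≈ 8.84%.

With a fixed labor force, u_{t+1} = u_t + s·(1−u_t) − f·u_t = u_t·(1−s−f) + s.
Here 1−s−f = 0.581 and s = 0.032.
u_1 = 0.137700 × 0.581 + 0.032 = 0.112004.
u_2 = 0.112004 × 0.581 + 0.032 = 0.097074.
u_3 = 0.097074 × 0.581 + 0.032 = 0.088400.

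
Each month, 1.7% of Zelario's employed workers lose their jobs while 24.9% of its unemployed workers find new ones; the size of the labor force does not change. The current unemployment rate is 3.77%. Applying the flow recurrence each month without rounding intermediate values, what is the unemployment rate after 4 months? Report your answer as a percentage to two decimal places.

With a fixed labor force, u_{t+1} = u_t + s·(1−u_t) − f·u_t = u_t·(1−s−f) + s.
Here 1−s−f = 0.734 and s = 0.017.
u_1 = 0.037700 × 0.734 + 0.017 = 0.044672.
u_2 = 0.044672 × 0.734 + 0.017 = 0.049789.
u_3 = 0.049789 × 0.734 + 0.017 = 0.053545.
u_4 = 0.053545 × 0.734 + 0.017 = 0.056302.

Unemployment rate after four months ≈ 5.63%.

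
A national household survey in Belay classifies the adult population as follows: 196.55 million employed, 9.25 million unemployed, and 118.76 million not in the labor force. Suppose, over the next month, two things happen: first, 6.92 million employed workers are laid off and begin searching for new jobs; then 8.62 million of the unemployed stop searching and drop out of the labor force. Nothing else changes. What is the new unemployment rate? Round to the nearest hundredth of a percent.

New unemployment rate ≈ 3.83%.

Initially, labor force = 196.55 + 9.25 = 205.80 million, so u = 9.25/205.80 = 4.49%.
After the first change, employed falls and unemployed rises by 6.92; labor force unchanged → E = 189.63, U = 16.17, labor force = 205.80 million.
After the second change, unemployed and labor force both fall by 8.62 → E = 189.63, U = 7.55, labor force = 197.18 million.
New unemployment rate = 7.55 / 197.18 = 3.83%.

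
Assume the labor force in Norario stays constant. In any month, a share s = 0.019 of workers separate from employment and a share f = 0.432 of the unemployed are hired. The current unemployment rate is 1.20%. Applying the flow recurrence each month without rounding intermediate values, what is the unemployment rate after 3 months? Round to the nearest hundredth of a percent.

With a fixed labor force, u_{t+1} = u_t + s·(1−u_t) − f·u_t = u_t·(1−s−f) + s.
Here 1−s−f = 0.549 and s = 0.019.
u_1 = 0.012000 × 0.549 + 0.019 = 0.025588.
u_2 = 0.025588 × 0.549 + 0.019 = 0.033048.
u_3 = 0.033048 × 0.549 + 0.019 = 0.037143.

Unemployment rate after three months ≈ 3.71%.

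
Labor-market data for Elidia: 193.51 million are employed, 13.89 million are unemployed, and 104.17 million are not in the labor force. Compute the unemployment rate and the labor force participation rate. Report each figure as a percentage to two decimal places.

Labor force = employed + unemployed = 193.51 + 13.89 = 207.40 million.
Working-age population = 207.40 + 104.17 = 311.57 million.
Unemployment rate = 13.89 / 207.40 = 6.70%.
Labor force participation rate = 207.40 / 311.57 = 66.57%.

Unemployment rate ≈ 6.70%; labor force participation rate ≈ 66.57%.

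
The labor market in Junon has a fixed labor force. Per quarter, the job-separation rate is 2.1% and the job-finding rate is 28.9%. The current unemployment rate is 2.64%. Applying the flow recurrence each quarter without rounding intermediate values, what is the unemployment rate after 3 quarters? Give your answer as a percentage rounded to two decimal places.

Unemployment rate after three quarters ≈ 5.42%.

With a fixed labor force, u_{t+1} = u_t + s·(1−u_t) − f·u_t = u_t·(1−s−f) + s.
Here 1−s−f = 0.690 and s = 0.021.
u_1 = 0.026400 × 0.690 + 0.021 = 0.039216.
u_2 = 0.039216 × 0.690 + 0.021 = 0.048059.
u_3 = 0.048059 × 0.690 + 0.021 = 0.054161.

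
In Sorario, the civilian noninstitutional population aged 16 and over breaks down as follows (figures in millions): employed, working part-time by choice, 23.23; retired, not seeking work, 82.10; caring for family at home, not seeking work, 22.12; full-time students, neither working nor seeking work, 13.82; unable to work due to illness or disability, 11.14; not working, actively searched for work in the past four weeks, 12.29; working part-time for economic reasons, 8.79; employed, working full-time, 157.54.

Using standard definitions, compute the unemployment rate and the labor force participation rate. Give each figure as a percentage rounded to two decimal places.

Unemployment rate ≈ 6.09%; labor force participation rate ≈ 60.98%.

Employed = 23.23 + 8.79 + 157.54 = 189.56 million (anyone who worked, including part-time for economic reasons, counts as employed).
Unemployed = 12.29 million.
Labor force = 189.56 + 12.29 = 201.85 million.
Not in labor force = 82.10 + 22.12 + 13.82 + 11.14 = 129.18 million (those not working and not actively searching are outside the labor force).
Civilian working-age population = 201.85 + 129.18 = 331.03 million.
Unemployment rate = 12.29 / 201.85 = 6.09%.
Labor force participation rate = 201.85 / 331.03 = 60.98%.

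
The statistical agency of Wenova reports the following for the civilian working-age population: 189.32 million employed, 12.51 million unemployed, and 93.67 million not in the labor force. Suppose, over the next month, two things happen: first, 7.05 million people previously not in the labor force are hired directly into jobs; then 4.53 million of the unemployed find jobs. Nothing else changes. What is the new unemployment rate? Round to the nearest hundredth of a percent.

Initially, labor force = 189.32 + 12.51 = 201.83 million, so u = 12.51/201.83 = 6.20%.
After the first change, employed and labor force both rise by 7.05; unemployed unchanged → E = 196.37, U = 12.51, labor force = 208.88 million.
After the second change, unemployed falls and employed rises by 4.53; labor force unchanged → E = 200.90, U = 7.98, labor force = 208.88 million.
New unemployment rate = 7.98 / 208.88 = 3.82%.

New unemployment rate ≈ 3.82%.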